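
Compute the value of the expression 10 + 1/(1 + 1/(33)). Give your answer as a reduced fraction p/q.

Use the convergent recurrence hₖ = aₖ·hₖ₋₁ + hₖ₋₂ (and likewise for the denominators kₖ):
a_0 = 10: 10/1
a_1 = 1: 11/1
a_2 = 33: 373/34

373/34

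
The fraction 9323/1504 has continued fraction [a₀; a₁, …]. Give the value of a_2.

9323 ÷ 1504 → quotient 6, remainder 299
1504 ÷ 299 → quotient 5, remainder 9
299 ÷ 9 → quotient 33, remainder 2

33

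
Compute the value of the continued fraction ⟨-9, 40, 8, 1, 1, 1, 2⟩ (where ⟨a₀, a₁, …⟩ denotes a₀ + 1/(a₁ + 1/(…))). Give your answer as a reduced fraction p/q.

-24843/2768

a_0 = -9: -9/1
a_1 = 40: -359/40
a_2 = 8: -2881/321
a_3 = 1: -3240/361
a_4 = 1: -6121/682
a_5 = 1: -9361/1043
a_6 = 2: -24843/2768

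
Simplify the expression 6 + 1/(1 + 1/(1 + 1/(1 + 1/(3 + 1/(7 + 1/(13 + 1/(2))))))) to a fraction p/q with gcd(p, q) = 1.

Start with 2.
13 + 1/(2/1) = 13 + 1/2 = 27/2
7 + 1/(27/2) = 7 + 2/27 = 191/27
3 + 1/(191/27) = 3 + 27/191 = 600/191
1 + 1/(600/191) = 1 + 191/600 = 791/600
1 + 1/(791/600) = 1 + 600/791 = 1391/791
1 + 1/(1391/791) = 1 + 791/1391 = 2182/1391
6 + 1/(2182/1391) = 6 + 1391/2182 = 14483/2182

14483/2182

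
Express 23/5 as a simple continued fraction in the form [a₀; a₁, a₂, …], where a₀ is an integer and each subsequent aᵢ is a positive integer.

23 ÷ 5 → quotient 4, remainder 3
5 ÷ 3 → quotient 1, remainder 2
3 ÷ 2 → quotient 1, remainder 1
2 ÷ 1 → quotient 2, remainder 0

[4; 1, 1, 2]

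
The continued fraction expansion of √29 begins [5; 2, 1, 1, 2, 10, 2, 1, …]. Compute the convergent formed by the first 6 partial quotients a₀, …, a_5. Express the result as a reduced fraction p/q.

Compute successive convergents:
a_0 = 5: 5/1
a_1 = 2: 11/2
a_2 = 1: 16/3
a_3 = 1: 27/5
a_4 = 2: 70/13
a_5 = 10: 727/135

727/135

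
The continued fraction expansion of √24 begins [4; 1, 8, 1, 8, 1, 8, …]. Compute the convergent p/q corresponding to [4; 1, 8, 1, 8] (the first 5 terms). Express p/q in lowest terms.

Start with 8.
1 + 1/(8/1) = 1 + 1/8 = 9/8
8 + 1/(9/8) = 8 + 8/9 = 80/9
1 + 1/(80/9) = 1 + 9/80 = 89/80
4 + 1/(89/80) = 4 + 80/89 = 436/89

436/89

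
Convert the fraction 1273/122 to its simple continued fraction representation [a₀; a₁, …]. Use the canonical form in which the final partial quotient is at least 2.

[10; 2, 3, 3, 5]

⌊1273/122⌋ = 10, remainder 53
⌊122/53⌋ = 2, remainder 16
⌊53/16⌋ = 3, remainder 5
⌊16/5⌋ = 3, remainder 1
⌊5/1⌋ = 5, remainder 0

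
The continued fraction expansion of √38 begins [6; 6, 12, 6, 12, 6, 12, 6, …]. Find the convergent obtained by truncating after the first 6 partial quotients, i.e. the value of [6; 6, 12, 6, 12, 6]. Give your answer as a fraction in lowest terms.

Start with 6.
12 + 1/(6/1) = 12 + 1/6 = 73/6
6 + 1/(73/6) = 6 + 6/73 = 444/73
12 + 1/(444/73) = 12 + 73/444 = 5401/444
6 + 1/(5401/444) = 6 + 444/5401 = 32850/5401
6 + 1/(32850/5401) = 6 + 5401/32850 = 202501/32850

202501/32850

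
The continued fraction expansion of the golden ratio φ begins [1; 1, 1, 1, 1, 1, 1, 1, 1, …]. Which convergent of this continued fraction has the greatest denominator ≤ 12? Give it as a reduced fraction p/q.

13/8

a_0 = 1: 1/1  (≤ bound)
a_1 = 1: 2/1  (≤ bound)
a_2 = 1: 3/2  (≤ bound)
a_3 = 1: 5/3  (≤ bound)
a_4 = 1: 8/5  (≤ bound)
a_5 = 1: 13/8  (≤ bound)
a_6 = 1: 21/13  (> 12, stop)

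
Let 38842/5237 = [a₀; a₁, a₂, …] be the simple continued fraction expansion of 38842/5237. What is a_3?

38842 ÷ 5237 → quotient 7, remainder 2183
5237 ÷ 2183 → quotient 2, remainder 871
2183 ÷ 871 → quotient 2, remainder 441
871 ÷ 441 → quotient 1, remainder 430

1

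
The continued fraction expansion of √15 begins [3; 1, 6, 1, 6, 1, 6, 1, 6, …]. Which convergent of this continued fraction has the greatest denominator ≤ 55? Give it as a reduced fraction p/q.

a_0 = 3: 3/1  (≤ bound)
a_1 = 1: 4/1  (≤ bound)
a_2 = 6: 27/7  (≤ bound)
a_3 = 1: 31/8  (≤ bound)
a_4 = 6: 213/55  (≤ bound)
a_5 = 1: 244/63  (> 55, stop)

213/55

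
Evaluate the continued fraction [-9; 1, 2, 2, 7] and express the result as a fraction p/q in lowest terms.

-431/52

Start with 7.
2 + 1/(7/1) = 2 + 1/7 = 15/7
2 + 1/(15/7) = 2 + 7/15 = 37/15
1 + 1/(37/15) = 1 + 15/37 = 52/37
-9 + 1/(52/37) = -9 + 37/52 = -431/52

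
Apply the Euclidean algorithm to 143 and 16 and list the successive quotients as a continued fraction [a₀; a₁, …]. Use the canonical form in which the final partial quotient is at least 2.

[8; 1, 15]

Apply division with remainder until the remainder is 0:
143 ÷ 16 → quotient 8, remainder 15
16 ÷ 15 → quotient 1, remainder 1
15 ÷ 1 → quotient 15, remainder 0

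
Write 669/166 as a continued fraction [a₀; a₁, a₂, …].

669 = 4·166 + 5, so a_0 = 4
166 = 33·5 + 1, so a_1 = 33
5 = 5·1 + 0, so a_2 = 5

[4; 33, 5]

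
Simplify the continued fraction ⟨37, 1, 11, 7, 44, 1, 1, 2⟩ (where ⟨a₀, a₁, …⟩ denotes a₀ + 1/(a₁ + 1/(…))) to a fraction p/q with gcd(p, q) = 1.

721004/19015

Start with 2.
1 + 1/(2/1) = 1 + 1/2 = 3/2
1 + 1/(3/2) = 1 + 2/3 = 5/3
44 + 1/(5/3) = 44 + 3/5 = 223/5
7 + 1/(223/5) = 7 + 5/223 = 1566/223
11 + 1/(1566/223) = 11 + 223/1566 = 17449/1566
1 + 1/(17449/1566) = 1 + 1566/17449 = 19015/17449
37 + 1/(19015/17449) = 37 + 17449/19015 = 721004/19015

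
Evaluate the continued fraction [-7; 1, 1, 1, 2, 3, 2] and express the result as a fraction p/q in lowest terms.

Collapse the nested fraction from the inside out:
Start with 2.
3 + 1/(2/1) = 3 + 1/2 = 7/2
2 + 1/(7/2) = 2 + 2/7 = 16/7
1 + 1/(16/7) = 1 + 7/16 = 23/16
1 + 1/(23/16) = 1 + 16/23 = 39/23
1 + 1/(39/23) = 1 + 23/39 = 62/39
-7 + 1/(62/39) = -7 + 39/62 = -395/62

-395/62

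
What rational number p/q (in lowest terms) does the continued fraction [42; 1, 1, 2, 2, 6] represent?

Start with 6.
2 + 1/(6/1) = 2 + 1/6 = 13/6
2 + 1/(13/6) = 2 + 6/13 = 32/13
1 + 1/(32/13) = 1 + 13/32 = 45/32
1 + 1/(45/32) = 1 + 32/45 = 77/45
42 + 1/(77/45) = 42 + 45/77 = 3279/77

3279/77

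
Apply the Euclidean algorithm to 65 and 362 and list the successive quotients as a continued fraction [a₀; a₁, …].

Repeatedly divide and take the remainder:
⌊65/362⌋ = 0, remainder 65
⌊362/65⌋ = 5, remainder 37
⌊65/37⌋ = 1, remainder 28
⌊37/28⌋ = 1, remainder 9
⌊28/9⌋ = 3, remainder 1
⌊9/1⌋ = 9, remainder 0

[0; 5, 1, 1, 3, 9]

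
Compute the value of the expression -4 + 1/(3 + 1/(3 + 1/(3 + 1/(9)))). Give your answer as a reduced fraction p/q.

Start with 9.
3 + 1/(9/1) = 3 + 1/9 = 28/9
3 + 1/(28/9) = 3 + 9/28 = 93/28
3 + 1/(93/28) = 3 + 28/93 = 307/93
-4 + 1/(307/93) = -4 + 93/307 = -1135/307

-1135/307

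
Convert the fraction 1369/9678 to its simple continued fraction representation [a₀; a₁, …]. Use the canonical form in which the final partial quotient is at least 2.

⌊1369/9678⌋ = 0, remainder 1369
⌊9678/1369⌋ = 7, remainder 95
⌊1369/95⌋ = 14, remainder 39
⌊95/39⌋ = 2, remainder 17
⌊39/17⌋ = 2, remainder 5
⌊17/5⌋ = 3, remainder 2
⌊5/2⌋ = 2, remainder 1
⌊2/1⌋ = 2, remainder 0

[0; 7, 14, 2, 2, 3, 2, 2]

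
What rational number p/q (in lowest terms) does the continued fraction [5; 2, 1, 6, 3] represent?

337/63

Start with 3.
6 + 1/(3/1) = 6 + 1/3 = 19/3
1 + 1/(19/3) = 1 + 3/19 = 22/19
2 + 1/(22/19) = 2 + 19/22 = 63/22
5 + 1/(63/22) = 5 + 22/63 = 337/63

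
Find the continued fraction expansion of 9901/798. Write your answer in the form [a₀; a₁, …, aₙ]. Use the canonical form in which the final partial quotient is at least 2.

⌊9901/798⌋ = 12, remainder 325
⌊798/325⌋ = 2, remainder 148
⌊325/148⌋ = 2, remainder 29
⌊148/29⌋ = 5, remainder 3
⌊29/3⌋ = 9, remainder 2
⌊3/2⌋ = 1, remainder 1
⌊2/1⌋ = 2, remainder 0

[12; 2, 2, 5, 9, 1, 2]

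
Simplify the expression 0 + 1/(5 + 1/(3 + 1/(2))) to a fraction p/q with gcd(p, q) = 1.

a_0 = 0: 0/1
a_1 = 5: 1/5
a_2 = 3: 3/16
a_3 = 2: 7/37

7/37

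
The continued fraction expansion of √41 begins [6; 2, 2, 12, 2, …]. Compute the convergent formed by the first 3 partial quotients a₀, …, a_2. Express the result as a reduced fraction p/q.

Compute successive convergents:
a_0 = 6: 6/1
a_1 = 2: 13/2
a_2 = 2: 32/5

32/5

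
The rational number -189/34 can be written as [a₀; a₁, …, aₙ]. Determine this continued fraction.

⌊-189/34⌋ = -6, remainder 15
⌊34/15⌋ = 2, remainder 4
⌊15/4⌋ = 3, remainder 3
⌊4/3⌋ = 1, remainder 1
⌊3/1⌋ = 3, remainder 0

[-6; 2, 3, 1, 3]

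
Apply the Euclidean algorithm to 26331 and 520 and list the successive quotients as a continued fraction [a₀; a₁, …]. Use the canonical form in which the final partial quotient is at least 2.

Repeatedly divide and take the remainder:
26331 = 50·520 + 331, so a_0 = 50
520 = 1·331 + 189, so a_1 = 1
331 = 1·189 + 142, so a_2 = 1
189 = 1·142 + 47, so a_3 = 1
142 = 3·47 + 1, so a_4 = 3
47 = 47·1 + 0, so a_5 = 47

[50; 1, 1, 1, 3, 47]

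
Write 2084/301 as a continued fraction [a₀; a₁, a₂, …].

Apply division with remainder until the remainder is 0:
⌊2084/301⌋ = 6, remainder 278
⌊301/278⌋ = 1, remainder 23
⌊278/23⌋ = 12, remainder 2
⌊23/2⌋ = 11, remainder 1
⌊2/1⌋ = 2, remainder 0

[6; 1, 12, 11, 2]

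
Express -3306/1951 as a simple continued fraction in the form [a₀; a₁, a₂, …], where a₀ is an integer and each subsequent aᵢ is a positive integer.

-3306 ÷ 1951 → quotient -2, remainder 596
1951 ÷ 596 → quotient 3, remainder 163
596 ÷ 163 → quotient 3, remainder 107
163 ÷ 107 → quotient 1, remainder 56
107 ÷ 56 → quotient 1, remainder 51
56 ÷ 51 → quotient 1, remainder 5
51 ÷ 5 → quotient 10, remainder 1
5 ÷ 1 → quotient 5, remainder 0

[-2; 3, 3, 1, 1, 1, 10, 5]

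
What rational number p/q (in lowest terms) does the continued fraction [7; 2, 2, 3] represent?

Start with 3.
2 + 1/(3/1) = 2 + 1/3 = 7/3
2 + 1/(7/3) = 2 + 3/7 = 17/7
7 + 1/(17/7) = 7 + 7/17 = 126/17

126/17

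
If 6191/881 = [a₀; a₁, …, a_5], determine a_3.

2

6191 ÷ 881 → quotient 7, remainder 24
881 ÷ 24 → quotient 36, remainder 17
24 ÷ 17 → quotient 1, remainder 7
17 ÷ 7 → quotient 2, remainder 3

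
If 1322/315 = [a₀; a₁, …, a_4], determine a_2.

Run the Euclidean algorithm, recording each quotient:
1322 ÷ 315 → quotient 4, remainder 62
315 ÷ 62 → quotient 5, remainder 5
62 ÷ 5 → quotient 12, remainder 2

12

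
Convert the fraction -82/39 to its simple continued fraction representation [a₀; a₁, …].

[-3; 1, 8, 1, 3]

Repeatedly divide and take the remainder:
-82 = -3·39 + 35, so a_0 = -3
39 = 1·35 + 4, so a_1 = 1
35 = 8·4 + 3, so a_2 = 8
4 = 1·3 + 1, so a_3 = 1
3 = 3·1 + 0, so a_4 = 3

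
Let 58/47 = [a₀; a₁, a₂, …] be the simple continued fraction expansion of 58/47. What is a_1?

4

58 ÷ 47 → quotient 1, remainder 11
47 ÷ 11 → quotient 4, remainder 3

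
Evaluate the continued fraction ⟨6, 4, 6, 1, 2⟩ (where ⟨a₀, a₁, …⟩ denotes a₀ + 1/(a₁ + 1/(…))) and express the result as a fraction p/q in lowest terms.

a_0 = 6: 6/1
a_1 = 4: 25/4
a_2 = 6: 156/25
a_3 = 1: 181/29
a_4 = 2: 518/83

518/83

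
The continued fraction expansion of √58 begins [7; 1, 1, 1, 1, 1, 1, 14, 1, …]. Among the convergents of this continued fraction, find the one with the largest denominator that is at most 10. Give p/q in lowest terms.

61/8

List convergents until the denominator exceeds the bound:
a_0 = 7: 7/1  (≤ bound)
a_1 = 1: 8/1  (≤ bound)
a_2 = 1: 15/2  (≤ bound)
a_3 = 1: 23/3  (≤ bound)
a_4 = 1: 38/5  (≤ bound)
a_5 = 1: 61/8  (≤ bound)
a_6 = 1: 99/13  (> 10, stop)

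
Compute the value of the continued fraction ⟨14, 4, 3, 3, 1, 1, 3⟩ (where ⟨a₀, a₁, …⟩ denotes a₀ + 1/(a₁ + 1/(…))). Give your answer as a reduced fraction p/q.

5024/353

Compute successive convergents:
a_0 = 14: 14/1
a_1 = 4: 57/4
a_2 = 3: 185/13
a_3 = 3: 612/43
a_4 = 1: 797/56
a_5 = 1: 1409/99
a_6 = 3: 5024/353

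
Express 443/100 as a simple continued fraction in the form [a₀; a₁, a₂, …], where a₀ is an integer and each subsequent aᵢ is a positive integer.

[4; 2, 3, 14]

⌊443/100⌋ = 4, remainder 43
⌊100/43⌋ = 2, remainder 14
⌊43/14⌋ = 3, remainder 1
⌊14/1⌋ = 14, remainder 0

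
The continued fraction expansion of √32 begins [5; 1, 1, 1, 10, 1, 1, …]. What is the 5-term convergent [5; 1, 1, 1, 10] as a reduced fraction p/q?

a_0 = 5: 5/1
a_1 = 1: 6/1
a_2 = 1: 11/2
a_3 = 1: 17/3
a_4 = 10: 181/32

181/32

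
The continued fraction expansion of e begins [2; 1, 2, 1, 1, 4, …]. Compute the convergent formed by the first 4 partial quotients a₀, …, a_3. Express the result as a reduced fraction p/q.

Build up convergents one term at a time:
a_0 = 2: 2/1
a_1 = 1: 3/1
a_2 = 2: 8/3
a_3 = 1: 11/4

11/4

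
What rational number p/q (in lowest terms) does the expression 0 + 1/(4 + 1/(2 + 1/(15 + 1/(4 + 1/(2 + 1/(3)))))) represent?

Use the convergent recurrence hₖ = aₖ·hₖ₋₁ + hₖ₋₂ (and likewise for the denominators kₖ):
a_0 = 0: 0/1
a_1 = 4: 1/4
a_2 = 2: 2/9
a_3 = 15: 31/139
a_4 = 4: 126/565
a_5 = 2: 283/1269
a_6 = 3: 975/4372

975/4372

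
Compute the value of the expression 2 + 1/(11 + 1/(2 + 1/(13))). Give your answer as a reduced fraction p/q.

647/310

Build up convergents one term at a time:
a_0 = 2: 2/1
a_1 = 11: 23/11
a_2 = 2: 48/23
a_3 = 13: 647/310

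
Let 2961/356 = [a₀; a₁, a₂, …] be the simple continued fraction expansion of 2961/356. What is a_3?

1

2961 = 8·356 + 113, so a_0 = 8
356 = 3·113 + 17, so a_1 = 3
113 = 6·17 + 11, so a_2 = 6
17 = 1·11 + 6, so a_3 = 1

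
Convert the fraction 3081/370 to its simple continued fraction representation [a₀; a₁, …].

Run the Euclidean algorithm, recording each quotient:
⌊3081/370⌋ = 8, remainder 121
⌊370/121⌋ = 3, remainder 7
⌊121/7⌋ = 17, remainder 2
⌊7/2⌋ = 3, remainder 1
⌊2/1⌋ = 2, remainder 0

[8; 3, 17, 3, 2]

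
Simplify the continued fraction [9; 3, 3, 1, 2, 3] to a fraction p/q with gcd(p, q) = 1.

1126/121

Start with 3.
2 + 1/(3/1) = 2 + 1/3 = 7/3
1 + 1/(7/3) = 1 + 3/7 = 10/7
3 + 1/(10/7) = 3 + 7/10 = 37/10
3 + 1/(37/10) = 3 + 10/37 = 121/37
9 + 1/(121/37) = 9 + 37/121 = 1126/121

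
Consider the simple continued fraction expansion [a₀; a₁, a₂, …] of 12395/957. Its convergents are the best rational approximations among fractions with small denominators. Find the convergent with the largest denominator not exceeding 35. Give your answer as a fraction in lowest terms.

List convergents until the denominator exceeds the bound:
a_0 = 12: 12/1  (≤ bound)
a_1 = 1: 13/1  (≤ bound)
a_2 = 19: 259/20  (≤ bound)
a_3 = 1: 272/21  (≤ bound)
a_4 = 4: 1347/104  (> 35, stop)

272/21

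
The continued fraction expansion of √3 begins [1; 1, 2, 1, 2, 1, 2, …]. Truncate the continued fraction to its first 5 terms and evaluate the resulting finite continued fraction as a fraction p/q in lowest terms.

Start with 2.
1 + 1/(2/1) = 1 + 1/2 = 3/2
2 + 1/(3/2) = 2 + 2/3 = 8/3
1 + 1/(8/3) = 1 + 3/8 = 11/8
1 + 1/(11/8) = 1 + 8/11 = 19/11

19/11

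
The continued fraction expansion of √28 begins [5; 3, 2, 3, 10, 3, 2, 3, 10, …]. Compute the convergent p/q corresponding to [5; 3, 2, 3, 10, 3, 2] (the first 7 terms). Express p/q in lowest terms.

Start with 2.
3 + 1/(2/1) = 3 + 1/2 = 7/2
10 + 1/(7/2) = 10 + 2/7 = 72/7
3 + 1/(72/7) = 3 + 7/72 = 223/72
2 + 1/(223/72) = 2 + 72/223 = 518/223
3 + 1/(518/223) = 3 + 223/518 = 1777/518
5 + 1/(1777/518) = 5 + 518/1777 = 9403/1777

9403/1777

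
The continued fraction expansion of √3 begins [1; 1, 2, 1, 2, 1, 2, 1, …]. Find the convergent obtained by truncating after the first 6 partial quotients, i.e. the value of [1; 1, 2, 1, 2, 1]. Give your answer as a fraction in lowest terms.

26/15

Start with 1.
2 + 1/(1/1) = 2 + 1/1 = 3/1
1 + 1/(3/1) = 1 + 1/3 = 4/3
2 + 1/(4/3) = 2 + 3/4 = 11/4
1 + 1/(11/4) = 1 + 4/11 = 15/11
1 + 1/(15/11) = 1 + 11/15 = 26/15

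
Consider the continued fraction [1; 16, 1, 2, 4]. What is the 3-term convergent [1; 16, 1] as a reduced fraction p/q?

18/17

Start with 1.
16 + 1/(1/1) = 16 + 1/1 = 17/1
1 + 1/(17/1) = 1 + 1/17 = 18/17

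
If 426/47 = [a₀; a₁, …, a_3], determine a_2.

1

426 = 9·47 + 3, so a_0 = 9
47 = 15·3 + 2, so a_1 = 15
3 = 1·2 + 1, so a_2 = 1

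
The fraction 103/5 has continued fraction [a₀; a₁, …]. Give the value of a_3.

2

103 = 20·5 + 3, so a_0 = 20
5 = 1·3 + 2, so a_1 = 1
3 = 1·2 + 1, so a_2 = 1
2 = 2·1 + 0, so a_3 = 2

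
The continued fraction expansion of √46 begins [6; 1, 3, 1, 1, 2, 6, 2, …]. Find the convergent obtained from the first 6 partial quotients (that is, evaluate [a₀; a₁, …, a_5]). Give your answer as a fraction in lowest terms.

156/23

Start with 2.
1 + 1/(2/1) = 1 + 1/2 = 3/2
1 + 1/(3/2) = 1 + 2/3 = 5/3
3 + 1/(5/3) = 3 + 3/5 = 18/5
1 + 1/(18/5) = 1 + 5/18 = 23/18
6 + 1/(23/18) = 6 + 18/23 = 156/23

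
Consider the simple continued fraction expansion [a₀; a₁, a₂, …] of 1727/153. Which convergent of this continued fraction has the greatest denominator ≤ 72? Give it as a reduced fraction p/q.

79/7

a_0 = 11: 11/1  (≤ bound)
a_1 = 3: 34/3  (≤ bound)
a_2 = 2: 79/7  (≤ bound)
a_3 = 10: 824/73  (> 72, stop)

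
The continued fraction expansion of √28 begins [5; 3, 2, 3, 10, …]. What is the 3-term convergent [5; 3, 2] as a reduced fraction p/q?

37/7

Compute successive convergents:
a_0 = 5: 5/1
a_1 = 3: 16/3
a_2 = 2: 37/7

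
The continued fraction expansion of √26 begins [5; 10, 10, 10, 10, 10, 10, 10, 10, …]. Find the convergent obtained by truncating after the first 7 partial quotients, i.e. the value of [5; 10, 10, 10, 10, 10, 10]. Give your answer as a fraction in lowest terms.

5357035/1050601

Use the convergent recurrence hₖ = aₖ·hₖ₋₁ + hₖ₋₂ (and likewise for the denominators kₖ):
a_0 = 5: 5/1
a_1 = 10: 51/10
a_2 = 10: 515/101
a_3 = 10: 5201/1020
a_4 = 10: 52525/10301
a_5 = 10: 530451/104030
a_6 = 10: 5357035/1050601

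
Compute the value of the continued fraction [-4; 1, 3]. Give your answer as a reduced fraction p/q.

-13/4

a_0 = -4: -4/1
a_1 = 1: -3/1
a_2 = 3: -13/4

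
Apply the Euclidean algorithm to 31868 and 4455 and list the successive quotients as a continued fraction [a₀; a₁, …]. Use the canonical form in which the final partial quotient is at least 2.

⌊31868/4455⌋ = 7, remainder 683
⌊4455/683⌋ = 6, remainder 357
⌊683/357⌋ = 1, remainder 326
⌊357/326⌋ = 1, remainder 31
⌊326/31⌋ = 10, remainder 16
⌊31/16⌋ = 1, remainder 15
⌊16/15⌋ = 1, remainder 1
⌊15/1⌋ = 15, remainder 0

[7; 6, 1, 1, 10, 1, 1, 15]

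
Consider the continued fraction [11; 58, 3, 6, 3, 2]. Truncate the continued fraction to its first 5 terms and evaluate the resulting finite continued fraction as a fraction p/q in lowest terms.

38549/3499

Use the convergent recurrence hₖ = aₖ·hₖ₋₁ + hₖ₋₂ (and likewise for the denominators kₖ):
a_0 = 11: 11/1
a_1 = 58: 639/58
a_2 = 3: 1928/175
a_3 = 6: 12207/1108
a_4 = 3: 38549/3499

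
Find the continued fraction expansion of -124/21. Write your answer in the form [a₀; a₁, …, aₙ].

[-6; 10, 2]

Run the Euclidean algorithm, recording each quotient:
⌊-124/21⌋ = -6, remainder 2
⌊21/2⌋ = 10, remainder 1
⌊2/1⌋ = 2, remainder 0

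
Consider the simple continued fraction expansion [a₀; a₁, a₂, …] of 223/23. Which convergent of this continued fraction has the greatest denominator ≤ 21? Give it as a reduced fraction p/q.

97/10

List convergents until the denominator exceeds the bound:
a_0 = 9: 9/1  (≤ bound)
a_1 = 1: 10/1  (≤ bound)
a_2 = 2: 29/3  (≤ bound)
a_3 = 3: 97/10  (≤ bound)
a_4 = 2: 223/23  (> 21, stop)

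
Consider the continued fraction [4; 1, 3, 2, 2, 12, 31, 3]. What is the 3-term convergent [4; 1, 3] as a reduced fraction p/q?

19/4

Build up convergents one term at a time:
a_0 = 4: 4/1
a_1 = 1: 5/1
a_2 = 3: 19/4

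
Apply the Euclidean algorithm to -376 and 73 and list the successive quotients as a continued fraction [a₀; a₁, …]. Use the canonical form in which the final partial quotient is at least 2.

-376 ÷ 73 → quotient -6, remainder 62
73 ÷ 62 → quotient 1, remainder 11
62 ÷ 11 → quotient 5, remainder 7
11 ÷ 7 → quotient 1, remainder 4
7 ÷ 4 → quotient 1, remainder 3
4 ÷ 3 → quotient 1, remainder 1
3 ÷ 1 → quotient 3, remainder 0

[-6; 1, 5, 1, 1, 1, 3]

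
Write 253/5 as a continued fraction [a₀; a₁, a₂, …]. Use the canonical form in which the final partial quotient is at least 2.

[50; 1, 1, 2]

253 ÷ 5 → quotient 50, remainder 3
5 ÷ 3 → quotient 1, remainder 2
3 ÷ 2 → quotient 1, remainder 1
2 ÷ 1 → quotient 2, remainder 0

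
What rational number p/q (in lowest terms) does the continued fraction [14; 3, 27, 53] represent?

a_0 = 14: 14/1
a_1 = 3: 43/3
a_2 = 27: 1175/82
a_3 = 53: 62318/4349

62318/4349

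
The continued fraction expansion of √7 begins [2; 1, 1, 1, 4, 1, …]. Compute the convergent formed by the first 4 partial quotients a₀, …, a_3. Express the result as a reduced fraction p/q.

8/3

Work from the innermost term outward:
Start with 1.
1 + 1/(1/1) = 1 + 1/1 = 2/1
1 + 1/(2/1) = 1 + 1/2 = 3/2
2 + 1/(3/2) = 2 + 2/3 = 8/3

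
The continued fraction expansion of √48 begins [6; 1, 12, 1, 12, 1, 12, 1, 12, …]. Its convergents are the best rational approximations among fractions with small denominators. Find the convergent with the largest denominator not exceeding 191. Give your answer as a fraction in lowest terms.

List convergents until the denominator exceeds the bound:
a_0 = 6: 6/1  (≤ bound)
a_1 = 1: 7/1  (≤ bound)
a_2 = 12: 90/13  (≤ bound)
a_3 = 1: 97/14  (≤ bound)
a_4 = 12: 1254/181  (≤ bound)
a_5 = 1: 1351/195  (> 191, stop)

1254/181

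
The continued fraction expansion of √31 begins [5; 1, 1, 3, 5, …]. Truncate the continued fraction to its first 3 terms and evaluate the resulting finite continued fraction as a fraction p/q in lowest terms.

11/2

Build up convergents one term at a time:
a_0 = 5: 5/1
a_1 = 1: 6/1
a_2 = 1: 11/2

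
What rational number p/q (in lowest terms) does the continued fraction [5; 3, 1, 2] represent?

58/11

Start with 2.
1 + 1/(2/1) = 1 + 1/2 = 3/2
3 + 1/(3/2) = 3 + 2/3 = 11/3
5 + 1/(11/3) = 5 + 3/11 = 58/11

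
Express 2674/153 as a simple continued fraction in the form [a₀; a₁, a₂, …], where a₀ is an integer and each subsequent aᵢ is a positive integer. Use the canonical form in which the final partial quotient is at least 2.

[17; 2, 10, 2, 3]

2674 = 17·153 + 73, so a_0 = 17
153 = 2·73 + 7, so a_1 = 2
73 = 10·7 + 3, so a_2 = 10
7 = 2·3 + 1, so a_3 = 2
3 = 3·1 + 0, so a_4 = 3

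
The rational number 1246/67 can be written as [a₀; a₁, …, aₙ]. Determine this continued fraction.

1246 = 18·67 + 40, so a_0 = 18
67 = 1·40 + 27, so a_1 = 1
40 = 1·27 + 13, so a_2 = 1
27 = 2·13 + 1, so a_3 = 2
13 = 13·1 + 0, so a_4 = 13

[18; 1, 1, 2, 13]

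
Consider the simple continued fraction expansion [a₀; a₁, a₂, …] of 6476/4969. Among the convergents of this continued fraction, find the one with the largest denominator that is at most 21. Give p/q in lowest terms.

List convergents until the denominator exceeds the bound:
a_0 = 1: 1/1  (≤ bound)
a_1 = 3: 4/3  (≤ bound)
a_2 = 3: 13/10  (≤ bound)
a_3 = 2: 30/23  (> 21, stop)

13/10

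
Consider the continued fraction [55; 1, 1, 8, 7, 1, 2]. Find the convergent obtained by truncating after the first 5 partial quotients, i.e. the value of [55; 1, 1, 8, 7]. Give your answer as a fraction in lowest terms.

6719/121

Starting at the tail and folding back:
Start with 7.
8 + 1/(7/1) = 8 + 1/7 = 57/7
1 + 1/(57/7) = 1 + 7/57 = 64/57
1 + 1/(64/57) = 1 + 57/64 = 121/64
55 + 1/(121/64) = 55 + 64/121 = 6719/121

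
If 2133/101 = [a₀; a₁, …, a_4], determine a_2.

2133 ÷ 101 → quotient 21, remainder 12
101 ÷ 12 → quotient 8, remainder 5
12 ÷ 5 → quotient 2, remainder 2

2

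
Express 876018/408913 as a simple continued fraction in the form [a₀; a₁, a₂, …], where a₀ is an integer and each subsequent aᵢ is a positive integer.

[2; 7, 37, 11, 3, 2, 9, 2]

Apply division with remainder until the remainder is 0:
876018 ÷ 408913 → quotient 2, remainder 58192
408913 ÷ 58192 → quotient 7, remainder 1569
58192 ÷ 1569 → quotient 37, remainder 139
1569 ÷ 139 → quotient 11, remainder 40
139 ÷ 40 → quotient 3, remainder 19
40 ÷ 19 → quotient 2, remainder 2
19 ÷ 2 → quotient 9, remainder 1
2 ÷ 1 → quotient 2, remainder 0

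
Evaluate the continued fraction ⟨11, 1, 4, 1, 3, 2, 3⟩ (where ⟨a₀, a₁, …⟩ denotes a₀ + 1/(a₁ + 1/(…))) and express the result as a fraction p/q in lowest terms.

2117/179

Use the convergent recurrence hₖ = aₖ·hₖ₋₁ + hₖ₋₂ (and likewise for the denominators kₖ):
a_0 = 11: 11/1
a_1 = 1: 12/1
a_2 = 4: 59/5
a_3 = 1: 71/6
a_4 = 3: 272/23
a_5 = 2: 615/52
a_6 = 3: 2117/179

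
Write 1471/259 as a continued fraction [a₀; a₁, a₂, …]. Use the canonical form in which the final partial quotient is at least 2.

⌊1471/259⌋ = 5, remainder 176
⌊259/176⌋ = 1, remainder 83
⌊176/83⌋ = 2, remainder 10
⌊83/10⌋ = 8, remainder 3
⌊10/3⌋ = 3, remainder 1
⌊3/1⌋ = 3, remainder 0

[5; 1, 2, 8, 3, 3]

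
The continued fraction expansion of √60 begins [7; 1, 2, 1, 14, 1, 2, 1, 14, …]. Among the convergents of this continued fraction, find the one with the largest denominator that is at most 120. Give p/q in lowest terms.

List convergents until the denominator exceeds the bound:
a_0 = 7: 7/1  (≤ bound)
a_1 = 1: 8/1  (≤ bound)
a_2 = 2: 23/3  (≤ bound)
a_3 = 1: 31/4  (≤ bound)
a_4 = 14: 457/59  (≤ bound)
a_5 = 1: 488/63  (≤ bound)
a_6 = 2: 1433/185  (> 120, stop)

488/63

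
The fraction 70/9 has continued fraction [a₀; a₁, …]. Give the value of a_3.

2

Run the Euclidean algorithm, recording each quotient:
70 = 7·9 + 7, so a_0 = 7
9 = 1·7 + 2, so a_1 = 1
7 = 3·2 + 1, so a_2 = 3
2 = 2·1 + 0, so a_3 = 2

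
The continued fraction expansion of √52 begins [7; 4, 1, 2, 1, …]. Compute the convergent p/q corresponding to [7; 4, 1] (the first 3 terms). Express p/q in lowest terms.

Start with 1.
4 + 1/(1/1) = 4 + 1/1 = 5/1
7 + 1/(5/1) = 7 + 1/5 = 36/5

36/5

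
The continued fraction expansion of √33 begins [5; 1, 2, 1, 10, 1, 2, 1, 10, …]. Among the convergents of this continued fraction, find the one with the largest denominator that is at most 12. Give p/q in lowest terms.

23/4

a_0 = 5: 5/1  (≤ bound)
a_1 = 1: 6/1  (≤ bound)
a_2 = 2: 17/3  (≤ bound)
a_3 = 1: 23/4  (≤ bound)
a_4 = 10: 247/43  (> 12, stop)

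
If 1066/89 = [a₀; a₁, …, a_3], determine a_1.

1

1066 ÷ 89 → quotient 11, remainder 87
89 ÷ 87 → quotient 1, remainder 2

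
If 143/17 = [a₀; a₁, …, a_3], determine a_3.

3

143 ÷ 17 → quotient 8, remainder 7
17 ÷ 7 → quotient 2, remainder 3
7 ÷ 3 → quotient 2, remainder 1
3 ÷ 1 → quotient 3, remainder 0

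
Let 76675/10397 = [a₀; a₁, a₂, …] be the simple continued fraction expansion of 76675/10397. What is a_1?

2

Repeatedly divide and take the remainder:
76675 = 7·10397 + 3896, so a_0 = 7
10397 = 2·3896 + 2605, so a_1 = 2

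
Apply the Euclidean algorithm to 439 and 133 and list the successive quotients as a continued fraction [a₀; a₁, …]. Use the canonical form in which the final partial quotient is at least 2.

[3; 3, 3, 13]

⌊439/133⌋ = 3, remainder 40
⌊133/40⌋ = 3, remainder 13
⌊40/13⌋ = 3, remainder 1
⌊13/1⌋ = 13, remainder 0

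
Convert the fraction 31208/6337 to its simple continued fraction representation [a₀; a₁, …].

Apply division with remainder until the remainder is 0:
31208 = 4·6337 + 5860, so a_0 = 4
6337 = 1·5860 + 477, so a_1 = 1
5860 = 12·477 + 136, so a_2 = 12
477 = 3·136 + 69, so a_3 = 3
136 = 1·69 + 67, so a_4 = 1
69 = 1·67 + 2, so a_5 = 1
67 = 33·2 + 1, so a_6 = 33
2 = 2·1 + 0, so a_7 = 2

[4; 1, 12, 3, 1, 1, 33, 2]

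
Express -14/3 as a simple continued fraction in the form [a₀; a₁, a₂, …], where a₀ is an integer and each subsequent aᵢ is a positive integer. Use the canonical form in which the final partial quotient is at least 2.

⌊-14/3⌋ = -5, remainder 1
⌊3/1⌋ = 3, remainder 0

[-5; 3]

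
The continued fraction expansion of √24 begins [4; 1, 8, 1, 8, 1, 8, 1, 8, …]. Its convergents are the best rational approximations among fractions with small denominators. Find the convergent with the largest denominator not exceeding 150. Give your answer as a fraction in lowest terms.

485/99

List convergents until the denominator exceeds the bound:
a_0 = 4: 4/1  (≤ bound)
a_1 = 1: 5/1  (≤ bound)
a_2 = 8: 44/9  (≤ bound)
a_3 = 1: 49/10  (≤ bound)
a_4 = 8: 436/89  (≤ bound)
a_5 = 1: 485/99  (≤ bound)
a_6 = 8: 4316/881  (> 150, stop)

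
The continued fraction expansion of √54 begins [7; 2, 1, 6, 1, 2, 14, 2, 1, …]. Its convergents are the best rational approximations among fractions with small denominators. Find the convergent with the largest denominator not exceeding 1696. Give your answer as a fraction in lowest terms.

List convergents until the denominator exceeds the bound:
a_0 = 7: 7/1  (≤ bound)
a_1 = 2: 15/2  (≤ bound)
a_2 = 1: 22/3  (≤ bound)
a_3 = 6: 147/20  (≤ bound)
a_4 = 1: 169/23  (≤ bound)
a_5 = 2: 485/66  (≤ bound)
a_6 = 14: 6959/947  (≤ bound)
a_7 = 2: 14403/1960  (> 1696, stop)

6959/947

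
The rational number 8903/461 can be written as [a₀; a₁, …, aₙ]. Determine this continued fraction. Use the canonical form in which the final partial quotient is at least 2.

[19; 3, 4, 1, 28]

⌊8903/461⌋ = 19, remainder 144
⌊461/144⌋ = 3, remainder 29
⌊144/29⌋ = 4, remainder 28
⌊29/28⌋ = 1, remainder 1
⌊28/1⌋ = 28, remainder 0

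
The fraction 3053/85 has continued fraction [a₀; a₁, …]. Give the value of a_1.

1

⌊3053/85⌋ = 35, remainder 78
⌊85/78⌋ = 1, remainder 7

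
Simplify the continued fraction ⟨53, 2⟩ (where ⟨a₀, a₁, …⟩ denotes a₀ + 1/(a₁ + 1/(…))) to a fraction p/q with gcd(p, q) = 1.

a_0 = 53: 53/1
a_1 = 2: 107/2

107/2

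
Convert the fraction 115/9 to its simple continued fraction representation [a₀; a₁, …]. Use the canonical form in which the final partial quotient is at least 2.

[12; 1, 3, 2]

115 = 12·9 + 7, so a_0 = 12
9 = 1·7 + 2, so a_1 = 1
7 = 3·2 + 1, so a_2 = 3
2 = 2·1 + 0, so a_3 = 2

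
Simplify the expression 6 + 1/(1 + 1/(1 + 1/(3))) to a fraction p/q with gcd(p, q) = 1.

46/7

Start with 3.
1 + 1/(3/1) = 1 + 1/3 = 4/3
1 + 1/(4/3) = 1 + 3/4 = 7/4
6 + 1/(7/4) = 6 + 4/7 = 46/7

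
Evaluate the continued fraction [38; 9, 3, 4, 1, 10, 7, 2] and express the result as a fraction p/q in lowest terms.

Start with 2.
7 + 1/(2/1) = 7 + 1/2 = 15/2
10 + 1/(15/2) = 10 + 2/15 = 152/15
1 + 1/(152/15) = 1 + 15/152 = 167/152
4 + 1/(167/152) = 4 + 152/167 = 820/167
3 + 1/(820/167) = 3 + 167/820 = 2627/820
9 + 1/(2627/820) = 9 + 820/2627 = 24463/2627
38 + 1/(24463/2627) = 38 + 2627/24463 = 932221/24463

932221/24463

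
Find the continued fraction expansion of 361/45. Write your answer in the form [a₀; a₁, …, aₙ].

361 ÷ 45 → quotient 8, remainder 1
45 ÷ 1 → quotient 45, remainder 0

[8; 45]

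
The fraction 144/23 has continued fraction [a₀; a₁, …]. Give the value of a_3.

⌊144/23⌋ = 6, remainder 6
⌊23/6⌋ = 3, remainder 5
⌊6/5⌋ = 1, remainder 1
⌊5/1⌋ = 5, remainder 0

5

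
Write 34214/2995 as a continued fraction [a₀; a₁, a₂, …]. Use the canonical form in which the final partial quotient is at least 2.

34214 ÷ 2995 → quotient 11, remainder 1269
2995 ÷ 1269 → quotient 2, remainder 457
1269 ÷ 457 → quotient 2, remainder 355
457 ÷ 355 → quotient 1, remainder 102
355 ÷ 102 → quotient 3, remainder 49
102 ÷ 49 → quotient 2, remainder 4
49 ÷ 4 → quotient 12, remainder 1
4 ÷ 1 → quotient 4, remainder 0

[11; 2, 2, 1, 3, 2, 12, 4]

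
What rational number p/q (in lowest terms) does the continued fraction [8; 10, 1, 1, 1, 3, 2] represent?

Use the convergent recurrence hₖ = aₖ·hₖ₋₁ + hₖ₋₂ (and likewise for the denominators kₖ):
a_0 = 8: 8/1
a_1 = 10: 81/10
a_2 = 1: 89/11
a_3 = 1: 170/21
a_4 = 1: 259/32
a_5 = 3: 947/117
a_6 = 2: 2153/266

2153/266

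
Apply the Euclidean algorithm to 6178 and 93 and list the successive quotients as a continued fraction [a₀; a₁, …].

6178 = 66·93 + 40, so a_0 = 66
93 = 2·40 + 13, so a_1 = 2
40 = 3·13 + 1, so a_2 = 3
13 = 13·1 + 0, so a_3 = 13

[66; 2, 3, 13]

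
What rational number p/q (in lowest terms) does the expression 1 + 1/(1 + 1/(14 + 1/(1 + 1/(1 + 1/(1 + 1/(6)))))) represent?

Start with 6.
1 + 1/(6/1) = 1 + 1/6 = 7/6
1 + 1/(7/6) = 1 + 6/7 = 13/7
1 + 1/(13/7) = 1 + 7/13 = 20/13
14 + 1/(20/13) = 14 + 13/20 = 293/20
1 + 1/(293/20) = 1 + 20/293 = 313/293
1 + 1/(313/293) = 1 + 293/313 = 606/313

606/313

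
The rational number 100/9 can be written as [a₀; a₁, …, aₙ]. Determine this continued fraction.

[11; 9]

Run the Euclidean algorithm, recording each quotient:
100 = 11·9 + 1, so a_0 = 11
9 = 9·1 + 0, so a_1 = 9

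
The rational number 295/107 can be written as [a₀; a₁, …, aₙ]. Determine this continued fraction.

⌊295/107⌋ = 2, remainder 81
⌊107/81⌋ = 1, remainder 26
⌊81/26⌋ = 3, remainder 3
⌊26/3⌋ = 8, remainder 2
⌊3/2⌋ = 1, remainder 1
⌊2/1⌋ = 2, remainder 0

[2; 1, 3, 8, 1, 2]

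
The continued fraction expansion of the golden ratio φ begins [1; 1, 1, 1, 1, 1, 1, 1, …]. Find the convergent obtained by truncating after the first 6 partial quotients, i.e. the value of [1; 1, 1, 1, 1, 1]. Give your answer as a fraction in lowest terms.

a_0 = 1: 1/1
a_1 = 1: 2/1
a_2 = 1: 3/2
a_3 = 1: 5/3
a_4 = 1: 8/5
a_5 = 1: 13/8

13/8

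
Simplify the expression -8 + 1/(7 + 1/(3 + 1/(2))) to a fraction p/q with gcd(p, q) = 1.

-401/51

Start with 2.
3 + 1/(2/1) = 3 + 1/2 = 7/2
7 + 1/(7/2) = 7 + 2/7 = 51/7
-8 + 1/(51/7) = -8 + 7/51 = -401/51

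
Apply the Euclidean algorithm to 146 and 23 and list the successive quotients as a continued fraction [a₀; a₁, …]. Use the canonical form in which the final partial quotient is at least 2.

[6; 2, 1, 7]

146 ÷ 23 → quotient 6, remainder 8
23 ÷ 8 → quotient 2, remainder 7
8 ÷ 7 → quotient 1, remainder 1
7 ÷ 1 → quotient 7, remainder 0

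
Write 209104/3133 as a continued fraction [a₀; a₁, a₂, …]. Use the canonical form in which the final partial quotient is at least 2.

[66; 1, 2, 1, 7, 2, 47]

Repeatedly divide and take the remainder:
209104 = 66·3133 + 2326, so a_0 = 66
3133 = 1·2326 + 807, so a_1 = 1
2326 = 2·807 + 712, so a_2 = 2
807 = 1·712 + 95, so a_3 = 1
712 = 7·95 + 47, so a_4 = 7
95 = 2·47 + 1, so a_5 = 2
47 = 47·1 + 0, so a_6 = 47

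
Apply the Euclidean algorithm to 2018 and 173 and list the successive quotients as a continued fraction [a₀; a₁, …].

[11; 1, 1, 1, 57]

2018 ÷ 173 → quotient 11, remainder 115
173 ÷ 115 → quotient 1, remainder 58
115 ÷ 58 → quotient 1, remainder 57
58 ÷ 57 → quotient 1, remainder 1
57 ÷ 1 → quotient 57, remainder 0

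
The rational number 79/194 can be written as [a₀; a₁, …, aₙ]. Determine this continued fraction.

79 ÷ 194 → quotient 0, remainder 79
194 ÷ 79 → quotient 2, remainder 36
79 ÷ 36 → quotient 2, remainder 7
36 ÷ 7 → quotient 5, remainder 1
7 ÷ 1 → quotient 7, remainder 0

[0; 2, 2, 5, 7]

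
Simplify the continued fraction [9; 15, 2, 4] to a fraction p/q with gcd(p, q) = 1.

a_0 = 9: 9/1
a_1 = 15: 136/15
a_2 = 2: 281/31
a_3 = 4: 1260/139

1260/139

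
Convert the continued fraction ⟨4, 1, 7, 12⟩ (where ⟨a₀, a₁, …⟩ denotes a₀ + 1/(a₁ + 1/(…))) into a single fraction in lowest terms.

473/97

a_0 = 4: 4/1
a_1 = 1: 5/1
a_2 = 7: 39/8
a_3 = 12: 473/97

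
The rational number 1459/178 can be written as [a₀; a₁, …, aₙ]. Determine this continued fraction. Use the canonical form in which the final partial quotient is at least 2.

1459 ÷ 178 → quotient 8, remainder 35
178 ÷ 35 → quotient 5, remainder 3
35 ÷ 3 → quotient 11, remainder 2
3 ÷ 2 → quotient 1, remainder 1
2 ÷ 1 → quotient 2, remainder 0

[8; 5, 11, 1, 2]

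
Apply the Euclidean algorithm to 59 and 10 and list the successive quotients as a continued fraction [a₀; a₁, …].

Apply division with remainder until the remainder is 0:
59 ÷ 10 → quotient 5, remainder 9
10 ÷ 9 → quotient 1, remainder 1
9 ÷ 1 → quotient 9, remainder 0

[5; 1, 9]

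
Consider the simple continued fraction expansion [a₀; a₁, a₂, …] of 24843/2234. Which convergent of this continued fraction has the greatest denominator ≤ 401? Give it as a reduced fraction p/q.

List convergents until the denominator exceeds the bound:
a_0 = 11: 11/1  (≤ bound)
a_1 = 8: 89/8  (≤ bound)
a_2 = 3: 278/25  (≤ bound)
a_3 = 3: 923/83  (≤ bound)
a_4 = 1: 1201/108  (≤ bound)
a_5 = 1: 2124/191  (≤ bound)
a_6 = 3: 7573/681  (> 401, stop)

2124/191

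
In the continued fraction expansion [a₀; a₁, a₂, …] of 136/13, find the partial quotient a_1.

⌊136/13⌋ = 10, remainder 6
⌊13/6⌋ = 2, remainder 1

2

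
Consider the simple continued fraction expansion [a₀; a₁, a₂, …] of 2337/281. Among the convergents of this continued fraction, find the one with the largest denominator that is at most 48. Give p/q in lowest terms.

341/41

a_0 = 8: 8/1  (≤ bound)
a_1 = 3: 25/3  (≤ bound)
a_2 = 6: 158/19  (≤ bound)
a_3 = 2: 341/41  (≤ bound)
a_4 = 1: 499/60  (> 48, stop)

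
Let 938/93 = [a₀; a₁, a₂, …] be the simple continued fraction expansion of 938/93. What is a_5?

2

938 = 10·93 + 8, so a_0 = 10
93 = 11·8 + 5, so a_1 = 11
8 = 1·5 + 3, so a_2 = 1
5 = 1·3 + 2, so a_3 = 1
3 = 1·2 + 1, so a_4 = 1
2 = 2·1 + 0, so a_5 = 2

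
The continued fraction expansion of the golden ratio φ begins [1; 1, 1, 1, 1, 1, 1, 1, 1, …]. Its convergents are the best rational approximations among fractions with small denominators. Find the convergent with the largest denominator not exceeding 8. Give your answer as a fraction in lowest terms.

13/8

List convergents until the denominator exceeds the bound:
a_0 = 1: 1/1  (≤ bound)
a_1 = 1: 2/1  (≤ bound)
a_2 = 1: 3/2  (≤ bound)
a_3 = 1: 5/3  (≤ bound)
a_4 = 1: 8/5  (≤ bound)
a_5 = 1: 13/8  (≤ bound)
a_6 = 1: 21/13  (> 8, stop)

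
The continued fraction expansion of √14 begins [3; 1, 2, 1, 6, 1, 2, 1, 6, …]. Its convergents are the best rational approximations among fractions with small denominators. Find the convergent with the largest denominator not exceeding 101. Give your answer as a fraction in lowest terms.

List convergents until the denominator exceeds the bound:
a_0 = 3: 3/1  (≤ bound)
a_1 = 1: 4/1  (≤ bound)
a_2 = 2: 11/3  (≤ bound)
a_3 = 1: 15/4  (≤ bound)
a_4 = 6: 101/27  (≤ bound)
a_5 = 1: 116/31  (≤ bound)
a_6 = 2: 333/89  (≤ bound)
a_7 = 1: 449/120  (> 101, stop)

333/89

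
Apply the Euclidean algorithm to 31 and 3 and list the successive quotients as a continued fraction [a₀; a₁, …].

[10; 3]

Apply division with remainder until the remainder is 0:
31 ÷ 3 → quotient 10, remainder 1
3 ÷ 1 → quotient 3, remainder 0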